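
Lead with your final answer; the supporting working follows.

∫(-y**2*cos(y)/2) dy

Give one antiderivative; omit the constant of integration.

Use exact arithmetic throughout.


The answer is -y**2*sin(y)/2 - y*cos(y) + sin(y).
Step 1. Integrate ∫(-y**2*cos(y)/2) dy by parts with u = y**2, dv = (-cos(y)/2) dy, so v = -sin(y)/2: now -y**2*sin(y)/2 + ∫(y*sin(y)) dy.
Step 2. Integrate ∫(y*sin(y)) dy by parts with u = y, dv = (sin(y)) dy, so v = -cos(y): now -y**2*sin(y)/2 - y*cos(y) + ∫(cos(y)) dy.
Step 3. Evaluate the standard form: now -y**2*sin(y)/2 - y*cos(y) + sin(y).
Answer: -y**2*sin(y)/2 - y*cos(y) + sin(y).


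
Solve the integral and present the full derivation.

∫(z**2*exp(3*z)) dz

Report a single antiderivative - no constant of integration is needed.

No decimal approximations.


Step 1. Integrate ∫(z**2*exp(3*z)) dz by parts with u = z**2, dv = (exp(3*z)) dz, so v = exp(3*z)/3: now z**2*exp(3*z)/3 + ∫(-2*z*exp(3*z)/3) dz.
Step 2. Integrate ∫(-2*z*exp(3*z)/3) dz by parts with u = z, dv = (-2*exp(3*z)/3) dz, so v = -2*exp(3*z)/9: now z**2*exp(3*z)/3 - 2*z*exp(3*z)/9 + ∫(2*exp(3*z)/9) dz.
Step 3. Evaluate the standard form: now z**2*exp(3*z)/3 - 2*z*exp(3*z)/9 + 2*exp(3*z)/27.
Answer: z**2*exp(3*z)/3 - 2*z*exp(3*z)/9 + 2*exp(3*z)/27.


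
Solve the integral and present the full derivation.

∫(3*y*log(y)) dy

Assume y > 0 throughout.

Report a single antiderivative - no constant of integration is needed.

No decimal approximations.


Step 1. Integrate ∫(3*y*log(y)) dy by parts with u = log(y), dv = (3*y) dy, so v = 3*y**2/2 [assuming y > 0]: now 3*y**2*log(y)/2 + ∫(-3*y/2) dy.
Step 2. Evaluate the standard form: now 3*y**2*log(y)/2 - 3*y**2/4.
Answer: 3*y**2*log(y)/2 - 3*y**2/4.


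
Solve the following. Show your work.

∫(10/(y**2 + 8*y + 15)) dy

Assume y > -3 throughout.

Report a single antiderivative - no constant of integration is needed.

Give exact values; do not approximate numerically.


Step 1. Decompose ∫(10/(y**2 + 8*y + 15)) dy by partial fractions, 10/(y**2 + 8*y + 15) = -5/(y + 5) + 5/(y + 3): now ∫(5/(y + 3)) dy + ∫(-5/(y + 5)) dy.
Step 2. Evaluate the standard form [assuming y > -3]: now 5*log(y + 3) + ∫(-5/(y + 5)) dy.
Step 3. Evaluate the standard form [assuming y > -5]: now 5*log(y + 3) - 5*log(y + 5).
Answer: 5*log(y + 3) - 5*log(y + 5).


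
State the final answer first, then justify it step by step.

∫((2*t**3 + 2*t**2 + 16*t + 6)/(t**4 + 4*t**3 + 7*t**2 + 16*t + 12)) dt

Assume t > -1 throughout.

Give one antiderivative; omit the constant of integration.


The answer is -log(t + 1) + 3*log(t + 3) + atan(t/2).
Step 1. Decompose ∫((2*t**3 + 2*t**2 + 16*t + 6)/(t**4 + 4*t**3 + 7*t**2 + 16*t + 12)) dt by partial fractions, (2*t**3 + 2*t**2 + 16*t + 6)/(t**4 + 4*t**3 + 7*t**2 + 16*t + 12) = 2/(t**2 + 4) + 3/(t + 3) - 1/(t + 1): now ∫(-1/(t + 1)) dt + ∫(3/(t + 3)) dt + ∫(2/(t**2 + 4)) dt.
Step 2. Evaluate the standard form [assuming t > -1]: now -log(t + 1) + ∫(3/(t + 3)) dt + ∫(2/(t**2 + 4)) dt.
Step 3. Evaluate the standard form [assuming t > -3]: now -log(t + 1) + 3*log(t + 3) + ∫(2/(t**2 + 4)) dt.
Step 4. Evaluate the standard form: now -log(t + 1) + 3*log(t + 3) + atan(t/2).
Answer: -log(t + 1) + 3*log(t + 3) + atan(t/2).


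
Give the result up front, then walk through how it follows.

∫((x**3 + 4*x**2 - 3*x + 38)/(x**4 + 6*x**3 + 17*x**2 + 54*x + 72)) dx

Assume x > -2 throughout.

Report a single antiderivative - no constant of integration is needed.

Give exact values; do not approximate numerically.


The answer is 2*log(x + 2) - log(x + 4) - 2*atan(x/3)/3.
Step 1. Decompose ∫((x**3 + 4*x**2 - 3*x + 38)/(x**4 + 6*x**3 + 17*x**2 + 54*x + 72)) dx by partial fractions, (x**3 + 4*x**2 - 3*x + 38)/(x**4 + 6*x**3 + 17*x**2 + 54*x + 72) = -2/(x**2 + 9) - 1/(x + 4) + 2/(x + 2): now ∫(2/(x + 2)) dx + ∫(-1/(x + 4)) dx + ∫(-2/(x**2 + 9)) dx.
Step 2. Evaluate the standard form [assuming x > -2]: now 2*log(x + 2) + ∫(-1/(x + 4)) dx + ∫(-2/(x**2 + 9)) dx.
Step 3. Evaluate the standard form [assuming x > -4]: now 2*log(x + 2) - log(x + 4) + ∫(-2/(x**2 + 9)) dx.
Step 4. Evaluate the standard form: now 2*log(x + 2) - log(x + 4) - 2*atan(x/3)/3.
Answer: 2*log(x + 2) - log(x + 4) - 2*atan(x/3)/3.


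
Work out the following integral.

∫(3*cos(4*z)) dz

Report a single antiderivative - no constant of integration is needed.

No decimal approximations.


Answer: 3*sin(4*z)/4.


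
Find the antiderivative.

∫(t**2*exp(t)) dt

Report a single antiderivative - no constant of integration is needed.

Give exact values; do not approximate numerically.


Answer: t**2*exp(t) - 2*t*exp(t) + 2*exp(t).


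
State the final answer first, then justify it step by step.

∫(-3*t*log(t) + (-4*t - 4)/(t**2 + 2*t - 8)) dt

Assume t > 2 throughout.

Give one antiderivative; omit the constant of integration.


The answer is -3*t**2*log(t)/2 + 3*t**2/4 - 2*log(t - 2) - 2*log(t + 4).
Step 1. Rewrite: now ∫(-3*t*log(t)) dt + ∫((-4*t - 4)/(t**2 + 2*t - 8)) dt.
Step 2. Decompose ∫((-4*t - 4)/(t**2 + 2*t - 8)) dt by partial fractions, (-4*t - 4)/(t**2 + 2*t - 8) = -2/(t + 4) - 2/(t - 2): now ∫(-3*t*log(t)) dt + ∫(-2/(t - 2)) dt + ∫(-2/(t + 4)) dt.
Step 3. Evaluate the standard form [assuming t > -4]: now -2*log(t + 4) + ∫(-3*t*log(t)) dt + ∫(-2/(t - 2)) dt.
Step 4. Evaluate the standard form [assuming t > 2]: now -2*log(t - 2) - 2*log(t + 4) + ∫(-3*t*log(t)) dt.
Step 5. Integrate ∫(-3*t*log(t)) dt by parts with u = log(t), dv = (-3*t) dt, so v = -3*t**2/2 [assuming t > 0]: now -3*t**2*log(t)/2 - 2*log(t - 2) - 2*log(t + 4) + ∫(3*t/2) dt.
Step 6. Evaluate the standard form: now -3*t**2*log(t)/2 + 3*t**2/4 - 2*log(t - 2) - 2*log(t + 4).
Answer: -3*t**2*log(t)/2 + 3*t**2/4 - 2*log(t - 2) - 2*log(t + 4).


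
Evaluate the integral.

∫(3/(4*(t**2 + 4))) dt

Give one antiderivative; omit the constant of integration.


Answer: 3*atan(t/2)/8.


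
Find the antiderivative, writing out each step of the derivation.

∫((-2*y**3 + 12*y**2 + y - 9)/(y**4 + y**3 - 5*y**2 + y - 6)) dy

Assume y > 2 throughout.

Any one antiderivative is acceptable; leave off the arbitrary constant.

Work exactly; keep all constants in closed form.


Step 1. Decompose ∫((-2*y**3 + 12*y**2 + y - 9)/(y**4 + y**3 - 5*y**2 + y - 6)) dy by partial fractions, (-2*y**3 + 12*y**2 + y - 9)/(y**4 + y**3 - 5*y**2 + y - 6) = 3/(y**2 + 1) - 3/(y + 3) + 1/(y - 2): now ∫(1/(y - 2)) dy + ∫(-3/(y + 3)) dy + ∫(3/(y**2 + 1)) dy.
Step 2. Evaluate the standard form [assuming y > -3]: now -3*log(y + 3) + ∫(1/(y - 2)) dy + ∫(3/(y**2 + 1)) dy.
Step 3. Evaluate the standard form [assuming y > 2]: now log(y - 2) - 3*log(y + 3) + ∫(3/(y**2 + 1)) dy.
Step 4. Evaluate the standard form: now log(y - 2) - 3*log(y + 3) + 3*atan(y).
Answer: log(y - 2) - 3*log(y + 3) + 3*atan(y).


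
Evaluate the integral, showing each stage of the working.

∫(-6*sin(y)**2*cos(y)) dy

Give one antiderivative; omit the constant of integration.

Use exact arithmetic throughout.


Step 1. Substitute u = sin(y), turning ∫(-6*sin(y)**2*cos(y)) dy into ∫(-6*u**2) du: now ∫(-6*u**2) du.
Step 2. Evaluate the standard form: now -2*u**3.
Step 3. Substitute back u = sin(y): now -2*sin(y)**3.
Answer: -2*sin(y)**3.


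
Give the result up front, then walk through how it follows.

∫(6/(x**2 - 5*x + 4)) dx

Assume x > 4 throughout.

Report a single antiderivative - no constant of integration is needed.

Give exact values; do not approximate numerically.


The answer is 2*log(x - 4) - 2*log(x - 1).
Step 1. Decompose ∫(6/(x**2 - 5*x + 4)) dx by partial fractions, 6/(x**2 - 5*x + 4) = -2/(x - 1) + 2/(x - 4): now ∫(2/(x - 4)) dx + ∫(-2/(x - 1)) dx.
Step 2. Evaluate the standard form [assuming x > 4]: now 2*log(x - 4) + ∫(-2/(x - 1)) dx.
Step 3. Evaluate the standard form [assuming x > 1]: now 2*log(x - 4) - 2*log(x - 1).
Answer: 2*log(x - 4) - 2*log(x - 1).


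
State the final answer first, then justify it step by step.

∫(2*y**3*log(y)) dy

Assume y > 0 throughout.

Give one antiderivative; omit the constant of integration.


The answer is y**4*log(y)/2 - y**4/8.
Step 1. Integrate ∫(2*y**3*log(y)) dy by parts with u = log(y), dv = (2*y**3) dy, so v = y**4/2 [assuming y > 0]: now y**4*log(y)/2 + ∫(-y**3/2) dy.
Step 2. Evaluate the standard form: now y**4*log(y)/2 - y**4/8.
Answer: y**4*log(y)/2 - y**4/8.


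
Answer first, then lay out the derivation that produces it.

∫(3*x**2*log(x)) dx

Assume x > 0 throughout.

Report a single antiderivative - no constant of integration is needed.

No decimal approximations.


The answer is x**3*log(x) - x**3/3.
Step 1. Integrate ∫(3*x**2*log(x)) dx by parts with u = log(x), dv = (3*x**2) dx, so v = x**3 [assuming x > 0]: now x**3*log(x) + ∫(-x**2) dx.
Step 2. Evaluate the standard form: now x**3*log(x) - x**3/3.
Answer: x**3*log(x) - x**3/3.


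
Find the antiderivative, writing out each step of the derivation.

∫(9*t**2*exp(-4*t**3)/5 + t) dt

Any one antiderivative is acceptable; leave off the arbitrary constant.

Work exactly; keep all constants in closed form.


Step 1. Rewrite: now ∫(t) dt + ∫(9*t**2*exp(-4*t**3)/5) dt.
Step 2. Substitute u = t**3, turning ∫(9*t**2*exp(-4*t**3)/5) dt into ∫(3*exp(-4*u)/5) du: now ∫(t) dt + ∫(3*exp(-4*u)/5) du.
Step 3. Evaluate the standard form: now ∫(t) dt - 3*exp(-4*u)/20.
Step 4. Substitute back u = t**3: now ∫(t) dt - 3*exp(-4*t**3)/20.
Step 5. Evaluate the standard form: now t**2/2 - 3*exp(-4*t**3)/20.
Answer: t**2/2 - 3*exp(-4*t**3)/20.


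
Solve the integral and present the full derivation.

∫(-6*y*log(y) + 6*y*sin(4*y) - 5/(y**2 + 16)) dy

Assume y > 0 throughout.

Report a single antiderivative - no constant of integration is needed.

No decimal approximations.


Step 1. Rewrite: now ∫(-6*y*log(y)) dy + ∫(6*y*sin(4*y)) dy + ∫(-5/(y**2 + 16)) dy.
Step 2. Integrate ∫(-6*y*log(y)) dy by parts with u = log(y), dv = (-6*y) dy, so v = -3*y**2 [assuming y > 0]: now -3*y**2*log(y) + ∫(3*y) dy + ∫(6*y*sin(4*y)) dy + ∫(-5/(y**2 + 16)) dy.
Step 3. Evaluate the standard form: now -3*y**2*log(y) + 3*y**2/2 + ∫(6*y*sin(4*y)) dy + ∫(-5/(y**2 + 16)) dy.
Step 4. Integrate ∫(6*y*sin(4*y)) dy by parts with u = y, dv = (6*sin(4*y)) dy, so v = -3*cos(4*y)/2: now -3*y**2*log(y) + 3*y**2/2 - 3*y*cos(4*y)/2 + ∫(-5/(y**2 + 16)) dy + ∫(3*cos(4*y)/2) dy.
Step 5. Evaluate the standard form: now -3*y**2*log(y) + 3*y**2/2 - 3*y*cos(4*y)/2 + 3*sin(4*y)/8 + ∫(-5/(y**2 + 16)) dy.
Step 6. Evaluate the standard form: now -3*y**2*log(y) + 3*y**2/2 - 3*y*cos(4*y)/2 + 3*sin(4*y)/8 - 5*atan(y/4)/4.
Answer: -3*y**2*log(y) + 3*y**2/2 - 3*y*cos(4*y)/2 + 3*sin(4*y)/8 - 5*atan(y/4)/4.


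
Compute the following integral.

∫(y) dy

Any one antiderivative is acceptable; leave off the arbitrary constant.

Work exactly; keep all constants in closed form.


Answer: y**2/2.


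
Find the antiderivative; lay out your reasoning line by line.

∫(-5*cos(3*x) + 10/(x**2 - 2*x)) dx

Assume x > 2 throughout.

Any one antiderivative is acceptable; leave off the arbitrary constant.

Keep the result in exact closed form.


Step 1. Rewrite: now ∫(10/(x**2 - 2*x)) dx + ∫(-5*cos(3*x)) dx.
Step 2. Evaluate the standard form: now -5*sin(3*x)/3 + ∫(10/(x**2 - 2*x)) dx.
Step 3. Decompose ∫(10/(x**2 - 2*x)) dx by partial fractions, 10/(x**2 - 2*x) = 5/(x - 2) - 5/x: now -5*sin(3*x)/3 + ∫(-5/x) dx + ∫(5/(x - 2)) dx.
Step 4. Evaluate the standard form [assuming x > 0]: now -5*log(x) - 5*sin(3*x)/3 + ∫(5/(x - 2)) dx.
Step 5. Evaluate the standard form [assuming x > 2]: now -5*log(x) + 5*log(x - 2) - 5*sin(3*x)/3.
Answer: -5*log(x) + 5*log(x - 2) - 5*sin(3*x)/3.


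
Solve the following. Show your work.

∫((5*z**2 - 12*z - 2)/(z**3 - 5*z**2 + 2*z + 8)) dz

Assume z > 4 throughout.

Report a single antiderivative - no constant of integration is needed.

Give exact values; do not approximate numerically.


Step 1. Decompose ∫((5*z**2 - 12*z - 2)/(z**3 - 5*z**2 + 2*z + 8)) dz by partial fractions, (5*z**2 - 12*z - 2)/(z**3 - 5*z**2 + 2*z + 8) = 1/(z + 1) + 1/(z - 2) + 3/(z - 4): now ∫(3/(z - 4)) dz + ∫(1/(z - 2)) dz + ∫(1/(z + 1)) dz.
Step 2. Evaluate the standard form [assuming z > 2]: now log(z - 2) + ∫(3/(z - 4)) dz + ∫(1/(z + 1)) dz.
Step 3. Evaluate the standard form [assuming z > 4]: now 3*log(z - 4) + log(z - 2) + ∫(1/(z + 1)) dz.
Step 4. Evaluate the standard form [assuming z > -1]: now 3*log(z - 4) + log(z - 2) + log(z + 1).
Answer: 3*log(z - 4) + log(z - 2) + log(z + 1).


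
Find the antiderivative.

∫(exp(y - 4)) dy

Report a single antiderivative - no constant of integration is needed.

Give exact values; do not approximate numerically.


Answer: exp(y - 4).


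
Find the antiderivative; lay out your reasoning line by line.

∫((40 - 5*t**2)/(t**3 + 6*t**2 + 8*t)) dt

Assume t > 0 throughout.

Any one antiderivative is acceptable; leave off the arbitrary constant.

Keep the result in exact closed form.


Step 1. Decompose ∫((40 - 5*t**2)/(t**3 + 6*t**2 + 8*t)) dt by partial fractions, (40 - 5*t**2)/(t**3 + 6*t**2 + 8*t) = -5/(t + 4) - 5/(t + 2) + 5/t: now ∫(5/t) dt + ∫(-5/(t + 2)) dt + ∫(-5/(t + 4)) dt.
Step 2. Evaluate the standard form [assuming t > -4]: now -5*log(t + 4) + ∫(5/t) dt + ∫(-5/(t + 2)) dt.
Step 3. Evaluate the standard form [assuming t > -2]: now -5*log(t + 2) - 5*log(t + 4) + ∫(5/t) dt.
Step 4. Evaluate the standard form [assuming t > 0]: now 5*log(t) - 5*log(t + 2) - 5*log(t + 4).
Answer: 5*log(t) - 5*log(t + 2) - 5*log(t + 4).


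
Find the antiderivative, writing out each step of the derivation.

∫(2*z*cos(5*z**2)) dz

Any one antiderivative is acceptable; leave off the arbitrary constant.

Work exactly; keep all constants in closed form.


Step 1. Substitute u = z**2, turning ∫(2*z*cos(5*z**2)) dz into ∫(cos(5*u)) du: now ∫(cos(5*u)) du.
Step 2. Evaluate the standard form: now sin(5*u)/5.
Step 3. Substitute back u = z**2: now sin(5*z**2)/5.
Answer: sin(5*z**2)/5.


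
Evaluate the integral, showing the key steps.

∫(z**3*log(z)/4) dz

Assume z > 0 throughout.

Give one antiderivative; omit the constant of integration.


Step 1. Integrate ∫(z**3*log(z)/4) dz by parts with u = log(z), dv = (z**3/4) dz, so v = z**4/16 [assuming z > 0]: now z**4*log(z)/16 + ∫(-z**3/16) dz.
Step 2. Evaluate the standard form: now z**4*log(z)/16 - z**4/64.
Answer: z**4*log(z)/16 - z**4/64.


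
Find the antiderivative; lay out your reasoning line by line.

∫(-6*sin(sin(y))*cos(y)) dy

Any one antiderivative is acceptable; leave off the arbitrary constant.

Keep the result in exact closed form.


Step 1. Substitute u = sin(y), turning ∫(-6*sin(sin(y))*cos(y)) dy into ∫(-6*sin(u)) du: now ∫(-6*sin(u)) du.
Step 2. Evaluate the standard form: now 6*cos(u).
Step 3. Substitute back u = sin(y): now 6*cos(sin(y)).
Answer: 6*cos(sin(y)).


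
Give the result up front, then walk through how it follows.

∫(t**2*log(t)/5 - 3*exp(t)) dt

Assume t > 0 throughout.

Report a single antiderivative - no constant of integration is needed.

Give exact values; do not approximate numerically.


The answer is t**3*log(t)/15 - t**3/45 - 3*exp(t).
Step 1. Rewrite: now ∫(t**2*log(t)/5) dt + ∫(-3*exp(t)) dt.
Step 2. Integrate ∫(t**2*log(t)/5) dt by parts with u = log(t), dv = (t**2/5) dt, so v = t**3/15 [assuming t > 0]: now t**3*log(t)/15 + ∫(-t**2/15) dt + ∫(-3*exp(t)) dt.
Step 3. Evaluate the standard form: now t**3*log(t)/15 - t**3/45 + ∫(-3*exp(t)) dt.
Step 4. Evaluate the standard form: now t**3*log(t)/15 - t**3/45 - 3*exp(t).
Answer: t**3*log(t)/15 - t**3/45 - 3*exp(t).


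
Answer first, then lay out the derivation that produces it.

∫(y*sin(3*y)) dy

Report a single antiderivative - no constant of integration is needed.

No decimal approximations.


The answer is -y*cos(3*y)/3 + sin(3*y)/9.
Step 1. Integrate ∫(y*sin(3*y)) dy by parts with u = y, dv = (sin(3*y)) dy, so v = -cos(3*y)/3: now -y*cos(3*y)/3 + ∫(cos(3*y)/3) dy.
Step 2. Evaluate the standard form: now -y*cos(3*y)/3 + sin(3*y)/9.
Answer: -y*cos(3*y)/3 + sin(3*y)/9.


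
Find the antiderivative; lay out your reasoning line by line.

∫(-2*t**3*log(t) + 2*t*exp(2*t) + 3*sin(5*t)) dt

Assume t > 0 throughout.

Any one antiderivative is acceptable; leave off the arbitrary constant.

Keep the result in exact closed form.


Step 1. Rewrite: now ∫(2*t*exp(2*t)) dt + ∫(-2*t**3*log(t)) dt + ∫(3*sin(5*t)) dt.
Step 2. Integrate ∫(-2*t**3*log(t)) dt by parts with u = log(t), dv = (-2*t**3) dt, so v = -t**4/2 [assuming t > 0]: now -t**4*log(t)/2 + ∫(t**3/2) dt + ∫(2*t*exp(2*t)) dt + ∫(3*sin(5*t)) dt.
Step 3. Evaluate the standard form: now -t**4*log(t)/2 + t**4/8 + ∫(2*t*exp(2*t)) dt + ∫(3*sin(5*t)) dt.
Step 4. Evaluate the standard form: now -t**4*log(t)/2 + t**4/8 - 3*cos(5*t)/5 + ∫(2*t*exp(2*t)) dt.
Step 5. Integrate ∫(2*t*exp(2*t)) dt by parts with u = t, dv = (2*exp(2*t)) dt, so v = exp(2*t): now -t**4*log(t)/2 + t**4/8 + t*exp(2*t) - 3*cos(5*t)/5 + ∫(-exp(2*t)) dt.
Step 6. Evaluate the standard form: now -t**4*log(t)/2 + t**4/8 + t*exp(2*t) - exp(2*t)/2 - 3*cos(5*t)/5.
Answer: -t**4*log(t)/2 + t**4/8 + t*exp(2*t) - exp(2*t)/2 - 3*cos(5*t)/5.


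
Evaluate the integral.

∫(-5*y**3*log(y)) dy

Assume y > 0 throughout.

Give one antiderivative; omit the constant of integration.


Answer: -5*y**4*log(y)/4 + 5*y**4/16.


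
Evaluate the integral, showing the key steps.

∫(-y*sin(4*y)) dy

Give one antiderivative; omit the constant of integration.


Step 1. Integrate ∫(-y*sin(4*y)) dy by parts with u = y, dv = (-sin(4*y)) dy, so v = cos(4*y)/4: now y*cos(4*y)/4 + ∫(-cos(4*y)/4) dy.
Step 2. Evaluate the standard form: now y*cos(4*y)/4 - sin(4*y)/16.
Answer: y*cos(4*y)/4 - sin(4*y)/16.


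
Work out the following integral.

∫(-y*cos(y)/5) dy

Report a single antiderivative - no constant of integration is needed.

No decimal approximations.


Answer: -y*sin(y)/5 - cos(y)/5.


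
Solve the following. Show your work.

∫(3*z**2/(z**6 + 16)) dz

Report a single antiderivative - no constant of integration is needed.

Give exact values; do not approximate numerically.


Step 1. Substitute u = z**3, turning ∫(3*z**2/(z**6 + 16)) dz into ∫(1/(u**2 + 16)) du: now ∫(1/(u**2 + 16)) du.
Step 2. Evaluate the standard form: now atan(u/4)/4.
Step 3. Substitute back u = z**3: now atan(z**3/4)/4.
Answer: atan(z**3/4)/4.


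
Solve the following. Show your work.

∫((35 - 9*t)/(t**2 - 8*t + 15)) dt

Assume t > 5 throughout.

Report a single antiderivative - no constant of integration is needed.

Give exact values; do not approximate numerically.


Step 1. Decompose ∫((35 - 9*t)/(t**2 - 8*t + 15)) dt by partial fractions, (35 - 9*t)/(t**2 - 8*t + 15) = -4/(t - 3) - 5/(t - 5): now ∫(-5/(t - 5)) dt + ∫(-4/(t - 3)) dt.
Step 2. Evaluate the standard form [assuming t > 3]: now -4*log(t - 3) + ∫(-5/(t - 5)) dt.
Step 3. Evaluate the standard form [assuming t > 5]: now -5*log(t - 5) - 4*log(t - 3).
Answer: -5*log(t - 5) - 4*log(t - 3).


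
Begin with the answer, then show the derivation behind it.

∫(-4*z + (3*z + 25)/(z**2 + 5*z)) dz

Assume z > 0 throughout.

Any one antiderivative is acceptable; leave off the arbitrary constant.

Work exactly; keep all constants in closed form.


The answer is -2*z**2 + 5*log(z) - 2*log(z + 5).
Step 1. Rewrite: now ∫(-4*z) dz + ∫((3*z + 25)/(z**2 + 5*z)) dz.
Step 2. Evaluate the standard form: now -2*z**2 + ∫((3*z + 25)/(z**2 + 5*z)) dz.
Step 3. Decompose ∫((3*z + 25)/(z**2 + 5*z)) dz by partial fractions, (3*z + 25)/(z**2 + 5*z) = -2/(z + 5) + 5/z: now -2*z**2 + ∫(5/z) dz + ∫(-2/(z + 5)) dz.
Step 4. Evaluate the standard form [assuming z > -5]: now -2*z**2 - 2*log(z + 5) + ∫(5/z) dz.
Step 5. Evaluate the standard form [assuming z > 0]: now -2*z**2 + 5*log(z) - 2*log(z + 5).
Answer: -2*z**2 + 5*log(z) - 2*log(z + 5).


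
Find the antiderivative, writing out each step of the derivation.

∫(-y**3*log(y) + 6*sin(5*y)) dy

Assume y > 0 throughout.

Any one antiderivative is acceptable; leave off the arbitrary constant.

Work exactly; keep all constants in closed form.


Step 1. Rewrite: now ∫(-y**3*log(y)) dy + ∫(6*sin(5*y)) dy.
Step 2. Integrate ∫(-y**3*log(y)) dy by parts with u = log(y), dv = (-y**3) dy, so v = -y**4/4 [assuming y > 0]: now -y**4*log(y)/4 + ∫(y**3/4) dy + ∫(6*sin(5*y)) dy.
Step 3. Evaluate the standard form: now -y**4*log(y)/4 + y**4/16 + ∫(6*sin(5*y)) dy.
Step 4. Evaluate the standard form: now -y**4*log(y)/4 + y**4/16 - 6*cos(5*y)/5.
Answer: -y**4*log(y)/4 + y**4/16 - 6*cos(5*y)/5.


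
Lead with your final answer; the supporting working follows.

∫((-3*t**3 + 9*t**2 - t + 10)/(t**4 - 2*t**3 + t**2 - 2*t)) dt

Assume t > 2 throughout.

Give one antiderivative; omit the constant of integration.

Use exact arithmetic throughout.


The answer is -5*log(t) + 2*log(t - 2) - atan(t).
Step 1. Decompose ∫((-3*t**3 + 9*t**2 - t + 10)/(t**4 - 2*t**3 + t**2 - 2*t)) dt by partial fractions, (-3*t**3 + 9*t**2 - t + 10)/(t**4 - 2*t**3 + t**2 - 2*t) = -1/(t**2 + 1) + 2/(t - 2) - 5/t: now ∫(-5/t) dt + ∫(2/(t - 2)) dt + ∫(-1/(t**2 + 1)) dt.
Step 2. Evaluate the standard form [assuming t > 2]: now 2*log(t - 2) + ∫(-5/t) dt + ∫(-1/(t**2 + 1)) dt.
Step 3. Evaluate the standard form [assuming t > 0]: now -5*log(t) + 2*log(t - 2) + ∫(-1/(t**2 + 1)) dt.
Step 4. Evaluate the standard form: now -5*log(t) + 2*log(t - 2) - atan(t).
Answer: -5*log(t) + 2*log(t - 2) - atan(t).


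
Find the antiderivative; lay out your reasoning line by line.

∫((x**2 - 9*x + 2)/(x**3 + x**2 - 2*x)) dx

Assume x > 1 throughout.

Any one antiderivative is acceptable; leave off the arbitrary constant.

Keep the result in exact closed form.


Step 1. Decompose ∫((x**2 - 9*x + 2)/(x**3 + x**2 - 2*x)) dx by partial fractions, (x**2 - 9*x + 2)/(x**3 + x**2 - 2*x) = 4/(x + 2) - 2/(x - 1) - 1/x: now ∫(-1/x) dx + ∫(-2/(x - 1)) dx + ∫(4/(x + 2)) dx.
Step 2. Evaluate the standard form [assuming x > -2]: now 4*log(x + 2) + ∫(-1/x) dx + ∫(-2/(x - 1)) dx.
Step 3. Evaluate the standard form [assuming x > 0]: now -log(x) + 4*log(x + 2) + ∫(-2/(x - 1)) dx.
Step 4. Evaluate the standard form [assuming x > 1]: now -log(x) - 2*log(x - 1) + 4*log(x + 2).
Answer: -log(x) - 2*log(x - 1) + 4*log(x + 2).


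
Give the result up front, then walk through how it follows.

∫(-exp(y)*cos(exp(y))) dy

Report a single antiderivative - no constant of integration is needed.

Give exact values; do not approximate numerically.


The answer is -sin(exp(y)).
Step 1. Substitute u = exp(y), turning ∫(-exp(y)*cos(exp(y))) dy into ∫(-cos(u)) du: now ∫(-cos(u)) du.
Step 2. Evaluate the standard form: now -sin(u).
Step 3. Substitute back u = exp(y): now -sin(exp(y)).
Answer: -sin(exp(y)).


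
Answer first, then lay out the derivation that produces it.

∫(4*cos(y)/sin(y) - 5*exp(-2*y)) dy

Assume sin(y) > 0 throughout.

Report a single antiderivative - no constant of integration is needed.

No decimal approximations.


The answer is 4*log(sin(y)) + 5*exp(-2*y)/2.
Step 1. Rewrite: now ∫(4*cos(y)/sin(y)) dy + ∫(-5*exp(-2*y)) dy.
Step 2. Evaluate the standard form: now ∫(4*cos(y)/sin(y)) dy + 5*exp(-2*y)/2.
Step 3. Substitute u = sin(y), turning ∫(4*cos(y)/sin(y)) dy into ∫(4/u) du: now ∫(4/u) du + 5*exp(-2*y)/2.
Step 4. Evaluate the standard form [assuming u > 0]: now 4*log(u) + 5*exp(-2*y)/2.
Step 5. Substitute back u = sin(y): now 4*log(sin(y)) + 5*exp(-2*y)/2.
Answer: 4*log(sin(y)) + 5*exp(-2*y)/2.


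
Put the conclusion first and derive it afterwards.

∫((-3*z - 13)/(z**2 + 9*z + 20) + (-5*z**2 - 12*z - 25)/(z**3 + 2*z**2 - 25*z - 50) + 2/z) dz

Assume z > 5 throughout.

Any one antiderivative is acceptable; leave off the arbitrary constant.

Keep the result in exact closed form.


The answer is 2*log(z) - 3*log(z - 5) + log(z + 2) - log(z + 4) - 5*log(z + 5).
Step 1. Rewrite: now ∫(2/z) dz + ∫((-3*z - 13)/(z**2 + 9*z + 20)) dz + ∫((-5*z**2 - 12*z - 25)/(z**3 + 2*z**2 - 25*z - 50)) dz.
Step 2. Decompose ∫((-5*z**2 - 12*z - 25)/(z**3 + 2*z**2 - 25*z - 50)) dz by partial fractions, (-5*z**2 - 12*z - 25)/(z**3 + 2*z**2 - 25*z - 50) = -3/(z + 5) + 1/(z + 2) - 3/(z - 5): now ∫(2/z) dz + ∫((-3*z - 13)/(z**2 + 9*z + 20)) dz + ∫(-3/(z - 5)) dz + ∫(1/(z + 2)) dz + ∫(-3/(z + 5)) dz.
Step 3. Evaluate the standard form [assuming z > -5]: now -3*log(z + 5) + ∫(2/z) dz + ∫((-3*z - 13)/(z**2 + 9*z + 20)) dz + ∫(-3/(z - 5)) dz + ∫(1/(z + 2)) dz.
Step 4. Evaluate the standard form [assuming z > -2]: now log(z + 2) - 3*log(z + 5) + ∫(2/z) dz + ∫((-3*z - 13)/(z**2 + 9*z + 20)) dz + ∫(-3/(z - 5)) dz.
Step 5. Evaluate the standard form [assuming z > 5]: now -3*log(z - 5) + log(z + 2) - 3*log(z + 5) + ∫(2/z) dz + ∫((-3*z - 13)/(z**2 + 9*z + 20)) dz.
Step 6. Evaluate the standard form [assuming z > 0]: now 2*log(z) - 3*log(z - 5) + log(z + 2) - 3*log(z + 5) + ∫((-3*z - 13)/(z**2 + 9*z + 20)) dz.
Step 7. Decompose ∫((-3*z - 13)/(z**2 + 9*z + 20)) dz by partial fractions, (-3*z - 13)/(z**2 + 9*z + 20) = -2/(z + 5) - 1/(z + 4): now 2*log(z) - 3*log(z - 5) + log(z + 2) - 3*log(z + 5) + ∫(-1/(z + 4)) dz + ∫(-2/(z + 5)) dz.
Step 8. Evaluate the standard form [assuming z > -4]: now 2*log(z) - 3*log(z - 5) + log(z + 2) - log(z + 4) - 3*log(z + 5) + ∫(-2/(z + 5)) dz.
Step 9. Evaluate the standard form [assuming z > -5]: now 2*log(z) - 3*log(z - 5) + log(z + 2) - log(z + 4) - 5*log(z + 5).
Answer: 2*log(z) - 3*log(z - 5) + log(z + 2) - log(z + 4) - 5*log(z + 5).


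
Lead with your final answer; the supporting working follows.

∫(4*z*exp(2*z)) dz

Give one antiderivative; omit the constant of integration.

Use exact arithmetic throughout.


The answer is 2*z*exp(2*z) - exp(2*z).
Step 1. Integrate ∫(4*z*exp(2*z)) dz by parts with u = z, dv = (4*exp(2*z)) dz, so v = 2*exp(2*z): now 2*z*exp(2*z) + ∫(-2*exp(2*z)) dz.
Step 2. Evaluate the standard form: now 2*z*exp(2*z) - exp(2*z).
Answer: 2*z*exp(2*z) - exp(2*z).


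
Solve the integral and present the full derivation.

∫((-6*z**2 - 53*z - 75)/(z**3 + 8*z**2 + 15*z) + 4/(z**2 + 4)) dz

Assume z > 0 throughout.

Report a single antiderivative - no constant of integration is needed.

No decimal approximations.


Step 1. Rewrite: now ∫((-6*z**2 - 53*z - 75)/(z**3 + 8*z**2 + 15*z)) dz + ∫(4/(z**2 + 4)) dz.
Step 2. Decompose ∫((-6*z**2 - 53*z - 75)/(z**3 + 8*z**2 + 15*z)) dz by partial fractions, (-6*z**2 - 53*z - 75)/(z**3 + 8*z**2 + 15*z) = 4/(z + 5) - 5/(z + 3) - 5/z: now ∫(-5/z) dz + ∫(-5/(z + 3)) dz + ∫(4/(z + 5)) dz + ∫(4/(z**2 + 4)) dz.
Step 3. Evaluate the standard form [assuming z > -5]: now 4*log(z + 5) + ∫(-5/z) dz + ∫(-5/(z + 3)) dz + ∫(4/(z**2 + 4)) dz.
Step 4. Evaluate the standard form [assuming z > 0]: now -5*log(z) + 4*log(z + 5) + ∫(-5/(z + 3)) dz + ∫(4/(z**2 + 4)) dz.
Step 5. Evaluate the standard form [assuming z > -3]: now -5*log(z) - 5*log(z + 3) + 4*log(z + 5) + ∫(4/(z**2 + 4)) dz.
Step 6. Evaluate the standard form: now -5*log(z) - 5*log(z + 3) + 4*log(z + 5) + 2*atan(z/2).
Answer: -5*log(z) - 5*log(z + 3) + 4*log(z + 5) + 2*atan(z/2).


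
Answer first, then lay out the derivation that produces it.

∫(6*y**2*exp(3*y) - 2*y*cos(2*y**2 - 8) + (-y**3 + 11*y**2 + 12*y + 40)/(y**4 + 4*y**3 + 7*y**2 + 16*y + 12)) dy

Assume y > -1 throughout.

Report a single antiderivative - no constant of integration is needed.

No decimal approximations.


The answer is 2*y**2*exp(3*y) - 4*y*exp(3*y)/3 + 4*exp(3*y)/9 + 4*log(y + 1) - 5*log(y + 3) - sin(2*y**2 - 8)/2 + 2*atan(y/2).
Step 1. Rewrite: now ∫(-2*y*cos(2*y**2 - 8)) dy + ∫(6*y**2*exp(3*y)) dy + ∫((-y**3 + 11*y**2 + 12*y + 40)/(y**4 + 4*y**3 + 7*y**2 + 16*y + 12)) dy.
Step 2. Decompose ∫((-y**3 + 11*y**2 + 12*y + 40)/(y**4 + 4*y**3 + 7*y**2 + 16*y + 12)) dy by partial fractions, (-y**3 + 11*y**2 + 12*y + 40)/(y**4 + 4*y**3 + 7*y**2 + 16*y + 12) = 4/(y**2 + 4) - 5/(y + 3) + 4/(y + 1): now ∫(-2*y*cos(2*y**2 - 8)) dy + ∫(6*y**2*exp(3*y)) dy + ∫(4/(y + 1)) dy + ∫(-5/(y + 3)) dy + ∫(4/(y**2 + 4)) dy.
Step 3. Evaluate the standard form [assuming y > -1]: now 4*log(y + 1) + ∫(-2*y*cos(2*y**2 - 8)) dy + ∫(6*y**2*exp(3*y)) dy + ∫(-5/(y + 3)) dy + ∫(4/(y**2 + 4)) dy.
Step 4. Evaluate the standard form [assuming y > -3]: now 4*log(y + 1) - 5*log(y + 3) + ∫(-2*y*cos(2*y**2 - 8)) dy + ∫(6*y**2*exp(3*y)) dy + ∫(4/(y**2 + 4)) dy.
Step 5. Evaluate the standard form: now 4*log(y + 1) - 5*log(y + 3) + 2*atan(y/2) + ∫(-2*y*cos(2*y**2 - 8)) dy + ∫(6*y**2*exp(3*y)) dy.
Step 6. Substitute u = y**2 - 4, turning ∫(-2*y*cos(2*y**2 - 8)) dy into ∫(-cos(2*u)) du: now 4*log(y + 1) - 5*log(y + 3) + 2*atan(y/2) + ∫(6*y**2*exp(3*y)) dy + ∫(-cos(2*u)) du.
Step 7. Evaluate the standard form: now 4*log(y + 1) - 5*log(y + 3) - sin(2*u)/2 + 2*atan(y/2) + ∫(6*y**2*exp(3*y)) dy.
Step 8. Substitute back u = y**2 - 4: now 4*log(y + 1) - 5*log(y + 3) - sin(2*y**2 - 8)/2 + 2*atan(y/2) + ∫(6*y**2*exp(3*y)) dy.
Step 9. Integrate ∫(6*y**2*exp(3*y)) dy by parts with u = y**2, dv = (6*exp(3*y)) dy, so v = 2*exp(3*y): now 2*y**2*exp(3*y) + 4*log(y + 1) - 5*log(y + 3) - sin(2*y**2 - 8)/2 + 2*atan(y/2) + ∫(-4*y*exp(3*y)) dy.
Step 10. Integrate ∫(-4*y*exp(3*y)) dy by parts with u = y, dv = (-4*exp(3*y)) dy, so v = -4*exp(3*y)/3: now 2*y**2*exp(3*y) - 4*y*exp(3*y)/3 + 4*log(y + 1) - 5*log(y + 3) - sin(2*y**2 - 8)/2 + 2*atan(y/2) + ∫(4*exp(3*y)/3) dy.
Step 11. Evaluate the standard form: now 2*y**2*exp(3*y) - 4*y*exp(3*y)/3 + 4*exp(3*y)/9 + 4*log(y + 1) - 5*log(y + 3) - sin(2*y**2 - 8)/2 + 2*atan(y/2).
Answer: 2*y**2*exp(3*y) - 4*y*exp(3*y)/3 + 4*exp(3*y)/9 + 4*log(y + 1) - 5*log(y + 3) - sin(2*y**2 - 8)/2 + 2*atan(y/2).


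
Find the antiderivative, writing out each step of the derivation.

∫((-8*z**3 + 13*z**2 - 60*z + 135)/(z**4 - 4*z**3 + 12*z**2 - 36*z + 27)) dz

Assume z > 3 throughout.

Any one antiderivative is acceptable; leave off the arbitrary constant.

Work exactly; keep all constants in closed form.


Step 1. Decompose ∫((-8*z**3 + 13*z**2 - 60*z + 135)/(z**4 - 4*z**3 + 12*z**2 - 36*z + 27)) dz by partial fractions, (-8*z**3 + 13*z**2 - 60*z + 135)/(z**4 - 4*z**3 + 12*z**2 - 36*z + 27) = -3/(z**2 + 9) - 4/(z - 1) - 4/(z - 3): now ∫(-4/(z - 3)) dz + ∫(-4/(z - 1)) dz + ∫(-3/(z**2 + 9)) dz.
Step 2. Evaluate the standard form [assuming z > 1]: now -4*log(z - 1) + ∫(-4/(z - 3)) dz + ∫(-3/(z**2 + 9)) dz.
Step 3. Evaluate the standard form [assuming z > 3]: now -4*log(z - 3) - 4*log(z - 1) + ∫(-3/(z**2 + 9)) dz.
Step 4. Evaluate the standard form: now -4*log(z - 3) - 4*log(z - 1) - atan(z/3).
Answer: -4*log(z - 3) - 4*log(z - 1) - atan(z/3).


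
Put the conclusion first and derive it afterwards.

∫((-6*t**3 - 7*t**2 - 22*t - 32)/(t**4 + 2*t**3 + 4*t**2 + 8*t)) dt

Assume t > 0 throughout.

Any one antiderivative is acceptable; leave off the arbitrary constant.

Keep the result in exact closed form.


The answer is -4*log(t) - 2*log(t + 2) + atan(t/2)/2.
Step 1. Decompose ∫((-6*t**3 - 7*t**2 - 22*t - 32)/(t**4 + 2*t**3 + 4*t**2 + 8*t)) dt by partial fractions, (-6*t**3 - 7*t**2 - 22*t - 32)/(t**4 + 2*t**3 + 4*t**2 + 8*t) = 1/(t**2 + 4) - 2/(t + 2) - 4/t: now ∫(-4/t) dt + ∫(-2/(t + 2)) dt + ∫(1/(t**2 + 4)) dt.
Step 2. Evaluate the standard form [assuming t > 0]: now -4*log(t) + ∫(-2/(t + 2)) dt + ∫(1/(t**2 + 4)) dt.
Step 3. Evaluate the standard form [assuming t > -2]: now -4*log(t) - 2*log(t + 2) + ∫(1/(t**2 + 4)) dt.
Step 4. Evaluate the standard form: now -4*log(t) - 2*log(t + 2) + atan(t/2)/2.
Answer: -4*log(t) - 2*log(t + 2) + atan(t/2)/2.


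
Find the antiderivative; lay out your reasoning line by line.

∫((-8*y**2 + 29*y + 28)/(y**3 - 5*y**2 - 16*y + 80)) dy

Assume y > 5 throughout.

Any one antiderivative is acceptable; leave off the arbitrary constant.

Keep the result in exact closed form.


Step 1. Decompose ∫((-8*y**2 + 29*y + 28)/(y**3 - 5*y**2 - 16*y + 80)) dy by partial fractions, (-8*y**2 + 29*y + 28)/(y**3 - 5*y**2 - 16*y + 80) = -3/(y + 4) - 2/(y - 4) - 3/(y - 5): now ∫(-3/(y - 5)) dy + ∫(-2/(y - 4)) dy + ∫(-3/(y + 4)) dy.
Step 2. Evaluate the standard form [assuming y > -4]: now -3*log(y + 4) + ∫(-3/(y - 5)) dy + ∫(-2/(y - 4)) dy.
Step 3. Evaluate the standard form [assuming y > 5]: now -3*log(y - 5) - 3*log(y + 4) + ∫(-2/(y - 4)) dy.
Step 4. Evaluate the standard form [assuming y > 4]: now -3*log(y - 5) - 2*log(y - 4) - 3*log(y + 4).
Answer: -3*log(y - 5) - 2*log(y - 4) - 3*log(y + 4).


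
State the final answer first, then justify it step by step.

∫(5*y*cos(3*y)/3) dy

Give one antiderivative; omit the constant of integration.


The answer is 5*y*sin(3*y)/9 + 5*cos(3*y)/27.
Step 1. Integrate ∫(5*y*cos(3*y)/3) dy by parts with u = y, dv = (5*cos(3*y)/3) dy, so v = 5*sin(3*y)/9: now 5*y*sin(3*y)/9 + ∫(-5*sin(3*y)/9) dy.
Step 2. Evaluate the standard form: now 5*y*sin(3*y)/9 + 5*cos(3*y)/27.
Answer: 5*y*sin(3*y)/9 + 5*cos(3*y)/27.


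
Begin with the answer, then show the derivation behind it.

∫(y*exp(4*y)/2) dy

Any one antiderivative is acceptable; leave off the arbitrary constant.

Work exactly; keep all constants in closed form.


The answer is y*exp(4*y)/8 - exp(4*y)/32.
Step 1. Integrate ∫(y*exp(4*y)/2) dy by parts with u = y, dv = (exp(4*y)/2) dy, so v = exp(4*y)/8: now y*exp(4*y)/8 + ∫(-exp(4*y)/8) dy.
Step 2. Evaluate the standard form: now y*exp(4*y)/8 - exp(4*y)/32.
Answer: y*exp(4*y)/8 - exp(4*y)/32.


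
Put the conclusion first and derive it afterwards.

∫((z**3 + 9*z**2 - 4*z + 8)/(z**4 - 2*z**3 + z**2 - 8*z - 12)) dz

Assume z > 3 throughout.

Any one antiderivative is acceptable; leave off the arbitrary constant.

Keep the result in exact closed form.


The answer is 2*log(z - 3) - log(z + 1) + 2*atan(z/2).
Step 1. Decompose ∫((z**3 + 9*z**2 - 4*z + 8)/(z**4 - 2*z**3 + z**2 - 8*z - 12)) dz by partial fractions, (z**3 + 9*z**2 - 4*z + 8)/(z**4 - 2*z**3 + z**2 - 8*z - 12) = 4/(z**2 + 4) - 1/(z + 1) + 2/(z - 3): now ∫(2/(z - 3)) dz + ∫(-1/(z + 1)) dz + ∫(4/(z**2 + 4)) dz.
Step 2. Evaluate the standard form [assuming z > 3]: now 2*log(z - 3) + ∫(-1/(z + 1)) dz + ∫(4/(z**2 + 4)) dz.
Step 3. Evaluate the standard form [assuming z > -1]: now 2*log(z - 3) - log(z + 1) + ∫(4/(z**2 + 4)) dz.
Step 4. Evaluate the standard form: now 2*log(z - 3) - log(z + 1) + 2*atan(z/2).
Answer: 2*log(z - 3) - log(z + 1) + 2*atan(z/2).


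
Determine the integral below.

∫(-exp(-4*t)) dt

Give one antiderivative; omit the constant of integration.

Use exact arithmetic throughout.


Answer: exp(-4*t)/4.


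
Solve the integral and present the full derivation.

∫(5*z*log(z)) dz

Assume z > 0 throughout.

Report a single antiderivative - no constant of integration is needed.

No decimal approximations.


Step 1. Integrate ∫(5*z*log(z)) dz by parts with u = log(z), dv = (5*z) dz, so v = 5*z**2/2 [assuming z > 0]: now 5*z**2*log(z)/2 + ∫(-5*z/2) dz.
Step 2. Evaluate the standard form: now 5*z**2*log(z)/2 - 5*z**2/4.
Answer: 5*z**2*log(z)/2 - 5*z**2/4.


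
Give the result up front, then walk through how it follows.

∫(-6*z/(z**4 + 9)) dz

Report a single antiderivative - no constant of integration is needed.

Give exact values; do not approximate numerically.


The answer is -atan(z**2/3).
Step 1. Substitute u = z**2, turning ∫(-6*z/(z**4 + 9)) dz into ∫(-3/(u**2 + 9)) du: now ∫(-3/(u**2 + 9)) du.
Step 2. Evaluate the standard form: now -atan(u/3).
Step 3. Substitute back u = z**2: now -atan(z**2/3).
Answer: -atan(z**2/3).


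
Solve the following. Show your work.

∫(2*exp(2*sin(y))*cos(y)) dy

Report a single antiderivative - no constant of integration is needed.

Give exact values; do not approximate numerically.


Step 1. Substitute u = sin(y), turning ∫(2*exp(2*sin(y))*cos(y)) dy into ∫(2*exp(2*u)) du: now ∫(2*exp(2*u)) du.
Step 2. Evaluate the standard form: now exp(2*u).
Step 3. Substitute back u = sin(y): now exp(2*sin(y)).
Answer: exp(2*sin(y)).


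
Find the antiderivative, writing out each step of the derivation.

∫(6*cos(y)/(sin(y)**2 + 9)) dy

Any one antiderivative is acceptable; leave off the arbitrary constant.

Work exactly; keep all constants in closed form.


Step 1. Substitute u = sin(y), turning ∫(6*cos(y)/(sin(y)**2 + 9)) dy into ∫(6/(u**2 + 9)) du: now ∫(6/(u**2 + 9)) du.
Step 2. Evaluate the standard form: now 2*atan(u/3).
Step 3. Substitute back u = sin(y): now 2*atan(sin(y)/3).
Answer: 2*atan(sin(y)/3).


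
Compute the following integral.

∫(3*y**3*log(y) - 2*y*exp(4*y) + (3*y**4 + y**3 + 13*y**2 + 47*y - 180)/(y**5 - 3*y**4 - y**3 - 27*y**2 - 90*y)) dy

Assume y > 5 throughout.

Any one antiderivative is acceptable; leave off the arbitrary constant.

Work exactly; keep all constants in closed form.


Answer: 3*y**4*log(y)/4 - 3*y**4/16 - y*exp(4*y)/2 + exp(4*y)/8 + 2*log(y) + 2*log(y - 5) - log(y + 2) - 2*atan(y/3)/3.


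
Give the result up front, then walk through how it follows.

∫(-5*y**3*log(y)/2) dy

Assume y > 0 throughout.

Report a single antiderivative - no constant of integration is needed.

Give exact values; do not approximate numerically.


The answer is -5*y**4*log(y)/8 + 5*y**4/32.
Step 1. Integrate ∫(-5*y**3*log(y)/2) dy by parts with u = log(y), dv = (-5*y**3/2) dy, so v = -5*y**4/8 [assuming y > 0]: now -5*y**4*log(y)/8 + ∫(5*y**3/8) dy.
Step 2. Evaluate the standard form: now -5*y**4*log(y)/8 + 5*y**4/32.
Answer: -5*y**4*log(y)/8 + 5*y**4/32.


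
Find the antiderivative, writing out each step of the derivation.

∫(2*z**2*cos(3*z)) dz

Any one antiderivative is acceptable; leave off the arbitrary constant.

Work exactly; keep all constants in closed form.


Step 1. Integrate ∫(2*z**2*cos(3*z)) dz by parts with u = z**2, dv = (2*cos(3*z)) dz, so v = 2*sin(3*z)/3: now 2*z**2*sin(3*z)/3 + ∫(-4*z*sin(3*z)/3) dz.
Step 2. Integrate ∫(-4*z*sin(3*z)/3) dz by parts with u = z, dv = (-4*sin(3*z)/3) dz, so v = 4*cos(3*z)/9: now 2*z**2*sin(3*z)/3 + 4*z*cos(3*z)/9 + ∫(-4*cos(3*z)/9) dz.
Step 3. Evaluate the standard form: now 2*z**2*sin(3*z)/3 + 4*z*cos(3*z)/9 - 4*sin(3*z)/27.
Answer: 2*z**2*sin(3*z)/3 + 4*z*cos(3*z)/9 - 4*sin(3*z)/27.


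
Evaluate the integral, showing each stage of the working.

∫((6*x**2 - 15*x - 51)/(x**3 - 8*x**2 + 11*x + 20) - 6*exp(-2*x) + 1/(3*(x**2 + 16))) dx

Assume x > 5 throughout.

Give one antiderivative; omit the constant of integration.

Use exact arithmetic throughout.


Step 1. Rewrite: now ∫((6*x**2 - 15*x - 51)/(x**3 - 8*x**2 + 11*x + 20)) dx + ∫(1/(3*(x**2 + 16))) dx + ∫(-6*exp(-2*x)) dx.
Step 2. Evaluate the standard form: now atan(x/4)/12 + ∫((6*x**2 - 15*x - 51)/(x**3 - 8*x**2 + 11*x + 20)) dx + ∫(-6*exp(-2*x)) dx.
Step 3. Decompose ∫((6*x**2 - 15*x - 51)/(x**3 - 8*x**2 + 11*x + 20)) dx by partial fractions, (6*x**2 - 15*x - 51)/(x**3 - 8*x**2 + 11*x + 20) = -1/(x + 1) + 3/(x - 4) + 4/(x - 5): now atan(x/4)/12 + ∫(4/(x - 5)) dx + ∫(3/(x - 4)) dx + ∫(-1/(x + 1)) dx + ∫(-6*exp(-2*x)) dx.
Step 4. Evaluate the standard form [assuming x > 4]: now 3*log(x - 4) + atan(x/4)/12 + ∫(4/(x - 5)) dx + ∫(-1/(x + 1)) dx + ∫(-6*exp(-2*x)) dx.
Step 5. Evaluate the standard form [assuming x > 5]: now 4*log(x - 5) + 3*log(x - 4) + atan(x/4)/12 + ∫(-1/(x + 1)) dx + ∫(-6*exp(-2*x)) dx.
Step 6. Evaluate the standard form [assuming x > -1]: now 4*log(x - 5) + 3*log(x - 4) - log(x + 1) + atan(x/4)/12 + ∫(-6*exp(-2*x)) dx.
Step 7. Evaluate the standard form: now 4*log(x - 5) + 3*log(x - 4) - log(x + 1) + atan(x/4)/12 + 3*exp(-2*x).
Answer: 4*log(x - 5) + 3*log(x - 4) - log(x + 1) + atan(x/4)/12 + 3*exp(-2*x).


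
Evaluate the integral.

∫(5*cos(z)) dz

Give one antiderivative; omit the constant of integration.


Answer: 5*sin(z).


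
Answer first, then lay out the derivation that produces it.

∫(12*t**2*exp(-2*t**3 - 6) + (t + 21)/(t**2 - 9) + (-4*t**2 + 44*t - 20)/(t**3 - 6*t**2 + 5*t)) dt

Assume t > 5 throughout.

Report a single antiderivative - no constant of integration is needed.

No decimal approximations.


The answer is -2*exp(-2*t**3 - 6) - 4*log(t) + 5*log(t - 5) + 4*log(t - 3) - 5*log(t - 1) - 3*log(t + 3).
Step 1. Rewrite: now ∫(12*t**2*exp(-2*t**3 - 6)) dt + ∫((t + 21)/(t**2 - 9)) dt + ∫((-4*t**2 + 44*t - 20)/(t**3 - 6*t**2 + 5*t)) dt.
Step 2. Decompose ∫((-4*t**2 + 44*t - 20)/(t**3 - 6*t**2 + 5*t)) dt by partial fractions, (-4*t**2 + 44*t - 20)/(t**3 - 6*t**2 + 5*t) = -5/(t - 1) + 5/(t - 5) - 4/t: now ∫(-4/t) dt + ∫(12*t**2*exp(-2*t**3 - 6)) dt + ∫((t + 21)/(t**2 - 9)) dt + ∫(5/(t - 5)) dt + ∫(-5/(t - 1)) dt.
Step 3. Evaluate the standard form [assuming t > 0]: now -4*log(t) + ∫(12*t**2*exp(-2*t**3 - 6)) dt + ∫((t + 21)/(t**2 - 9)) dt + ∫(5/(t - 5)) dt + ∫(-5/(t - 1)) dt.
Step 4. Evaluate the standard form [assuming t > 1]: now -4*log(t) - 5*log(t - 1) + ∫(12*t**2*exp(-2*t**3 - 6)) dt + ∫((t + 21)/(t**2 - 9)) dt + ∫(5/(t - 5)) dt.
Step 5. Evaluate the standard form [assuming t > 5]: now -4*log(t) + 5*log(t - 5) - 5*log(t - 1) + ∫(12*t**2*exp(-2*t**3 - 6)) dt + ∫((t + 21)/(t**2 - 9)) dt.
Step 6. Decompose ∫((t + 21)/(t**2 - 9)) dt by partial fractions, (t + 21)/(t**2 - 9) = -3/(t + 3) + 4/(t - 3): now -4*log(t) + 5*log(t - 5) - 5*log(t - 1) + ∫(12*t**2*exp(-2*t**3 - 6)) dt + ∫(4/(t - 3)) dt + ∫(-3/(t + 3)) dt.
Step 7. Evaluate the standard form [assuming t > -3]: now -4*log(t) + 5*log(t - 5) - 5*log(t - 1) - 3*log(t + 3) + ∫(12*t**2*exp(-2*t**3 - 6)) dt + ∫(4/(t - 3)) dt.
Step 8. Evaluate the standard form [assuming t > 3]: now -4*log(t) + 5*log(t - 5) + 4*log(t - 3) - 5*log(t - 1) - 3*log(t + 3) + ∫(12*t**2*exp(-2*t**3 - 6)) dt.
Step 9. Substitute u = t**3 + 3, turning ∫(12*t**2*exp(-2*t**3 - 6)) dt into ∫(4*exp(-2*u)) du: now -4*log(t) + 5*log(t - 5) + 4*log(t - 3) - 5*log(t - 1) - 3*log(t + 3) + ∫(4*exp(-2*u)) du.
Step 10. Evaluate the standard form: now -4*log(t) + 5*log(t - 5) + 4*log(t - 3) - 5*log(t - 1) - 3*log(t + 3) - 2*exp(-2*u).
Step 11. Substitute back u = t**3 + 3: now -2*exp(-2*t**3 - 6) - 4*log(t) + 5*log(t - 5) + 4*log(t - 3) - 5*log(t - 1) - 3*log(t + 3).
Answer: -2*exp(-2*t**3 - 6) - 4*log(t) + 5*log(t - 5) + 4*log(t - 3) - 5*log(t - 1) - 3*log(t + 3).
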